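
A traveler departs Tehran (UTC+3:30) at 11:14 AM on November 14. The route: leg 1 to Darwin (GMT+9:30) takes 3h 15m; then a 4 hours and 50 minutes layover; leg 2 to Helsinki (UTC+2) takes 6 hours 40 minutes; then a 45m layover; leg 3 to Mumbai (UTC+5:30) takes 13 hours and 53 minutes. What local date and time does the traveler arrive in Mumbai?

6:37 PM on November 15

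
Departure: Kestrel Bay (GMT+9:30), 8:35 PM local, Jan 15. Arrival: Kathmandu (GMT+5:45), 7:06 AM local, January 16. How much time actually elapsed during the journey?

14 hours 16 minutes

Departure in UTC: 8:35 PM − 9:30 = 11:05 AM on Jan 15.
Arrival in UTC: 7:06 AM − 5:45 = 1:21 AM on Jan 16.
Elapsed = 1:21 AM − 11:05 AM (+1 day) = 14 hours 16 minutes.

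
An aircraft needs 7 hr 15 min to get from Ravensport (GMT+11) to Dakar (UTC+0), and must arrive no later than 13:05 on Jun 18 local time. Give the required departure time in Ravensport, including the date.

16:50 on June 18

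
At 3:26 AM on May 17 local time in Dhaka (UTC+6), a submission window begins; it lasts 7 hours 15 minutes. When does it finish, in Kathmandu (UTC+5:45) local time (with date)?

10:26 AM on May 17

Kathmandu is 0:15 behind Dhaka.
After 7 hours and 15 minutes it is 10:41 AM in Dhaka.
Shift by the zone difference: 10:41 AM − 0:15 = 10:26 AM on May 17 in Kathmandu.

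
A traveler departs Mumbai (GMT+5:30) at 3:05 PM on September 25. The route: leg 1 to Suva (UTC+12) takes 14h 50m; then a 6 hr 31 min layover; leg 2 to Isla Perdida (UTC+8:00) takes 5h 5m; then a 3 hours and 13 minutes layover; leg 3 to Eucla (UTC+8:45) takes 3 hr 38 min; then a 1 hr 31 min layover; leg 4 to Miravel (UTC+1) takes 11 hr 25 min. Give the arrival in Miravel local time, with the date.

Convert departure to UTC: 3:05 PM − 5:30 = 9:35 AM UTC on Sep 25.
Add 14 hours and 50 minutes leg 1 → 12:25 AM UTC (Sep 26).
Add 6 hours and 31 minutes layover in Suva → 6:56 AM UTC.
Add 5 hours and 5 minutes leg 2 → 12:01 PM UTC.
Add 3 hours 13 minutes layover in Isla Perdida → 3:14 PM UTC.
Add 3 hours and 38 minutes leg 3 → 6:52 PM UTC.
Add 1 hour 31 minutes layover in Eucla → 8:23 PM UTC.
Add 11 hours 25 minutes leg 4 → 7:48 AM UTC (Sep 27).
Miravel is UTC+1:00, so local arrival = 7:48 AM + 1:00 = 8:48 AM on Sep 27.

8:48 AM on September 27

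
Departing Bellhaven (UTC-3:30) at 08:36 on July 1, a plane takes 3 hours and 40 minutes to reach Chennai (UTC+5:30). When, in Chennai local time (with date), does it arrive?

21:16 on Jul 1

Convert departure to UTC: 08:36 + 3:30 = 12:06 UTC on Jul 1.
Add 3 hours and 40 minutes travel time → 15:46 UTC.
Chennai is UTC+5:30, so local arrival = 15:46 + 5:30 = 21:16 on Jul 1.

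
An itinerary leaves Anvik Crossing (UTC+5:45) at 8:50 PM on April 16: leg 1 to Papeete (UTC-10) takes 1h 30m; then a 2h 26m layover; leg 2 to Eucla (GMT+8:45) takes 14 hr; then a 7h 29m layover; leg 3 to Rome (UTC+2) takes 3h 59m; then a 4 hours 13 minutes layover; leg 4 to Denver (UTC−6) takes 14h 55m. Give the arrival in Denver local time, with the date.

9:37 AM on Apr 18

Convert departure to UTC: 8:50 PM − 5:45 = 3:05 PM UTC on Apr 16.
Add 1 hour and 30 minutes leg 1 → 4:35 PM UTC.
Add 2 hours 26 minutes layover in Papeete → 7:01 PM UTC.
Add 14 hours leg 2 → 9:01 AM UTC (Apr 17).
Add 7 hours 29 minutes layover in Eucla → 4:30 PM UTC.
Add 3 hours and 59 minutes leg 3 → 8:29 PM UTC.
Add 4 hours and 13 minutes layover in Rome → 12:42 AM UTC (Apr 18).
Add 14 hours and 55 minutes leg 4 → 3:37 PM UTC.
Denver is UTC−6:00, so local arrival = 3:37 PM − 6:00 = 9:37 AM on Apr 18.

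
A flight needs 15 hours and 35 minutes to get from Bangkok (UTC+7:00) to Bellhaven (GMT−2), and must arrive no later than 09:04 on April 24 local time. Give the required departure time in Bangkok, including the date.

02:29 on Apr 24

Target arrival in UTC: 09:04 + 2:00 = 11:04 on Apr 24.
Subtract 15 hours 35 minutes → departure 19:29 UTC on Apr 23.
Bangkok is UTC+7:00: 19:29 + 7:00 = 02:29 on Apr 24.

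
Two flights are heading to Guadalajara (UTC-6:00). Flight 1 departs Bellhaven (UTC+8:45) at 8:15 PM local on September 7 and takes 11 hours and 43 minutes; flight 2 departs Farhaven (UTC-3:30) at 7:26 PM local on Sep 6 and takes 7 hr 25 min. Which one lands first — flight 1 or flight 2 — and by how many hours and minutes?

the second, by 16 hours 52 minutes

Flight 1 in UTC: 8:15 PM − 8:45 = 11:30 AM on Sep 7.
+11 hours and 43 minutes → arrive 11:13 PM UTC on Sep 7.
Flight 2 in UTC: 7:26 PM + 3:30 = 10:56 PM on Sep 6.
+7 hours and 25 minutes → arrive 6:21 AM UTC on Sep 7.
Flight 2 lands earlier by 16 hours 52 minutes.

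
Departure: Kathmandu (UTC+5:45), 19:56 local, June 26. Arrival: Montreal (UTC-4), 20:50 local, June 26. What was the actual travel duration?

10 hours 39 minutes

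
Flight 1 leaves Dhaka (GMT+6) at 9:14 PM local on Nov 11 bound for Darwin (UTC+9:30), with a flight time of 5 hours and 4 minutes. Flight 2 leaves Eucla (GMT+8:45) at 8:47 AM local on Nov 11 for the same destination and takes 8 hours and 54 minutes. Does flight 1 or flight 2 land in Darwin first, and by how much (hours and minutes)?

the second, by 11 hours 22 minutes

Flight 1 in UTC: 9:14 PM − 6:00 = 3:14 PM on Nov 11.
+5 hours 4 minutes → arrive 8:18 PM UTC on Nov 11.
Flight 2 in UTC: 8:47 AM − 8:45 = 12:02 AM on Nov 11.
+8 hours 54 minutes → arrive 8:56 AM UTC on Nov 11.
Flight 2 lands earlier by 11 hours 22 minutes.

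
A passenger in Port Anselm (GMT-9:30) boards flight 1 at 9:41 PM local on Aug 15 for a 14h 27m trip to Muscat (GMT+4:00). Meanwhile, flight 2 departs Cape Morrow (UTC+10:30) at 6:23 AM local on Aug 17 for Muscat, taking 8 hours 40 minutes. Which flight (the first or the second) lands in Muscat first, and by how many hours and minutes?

the first, by 6 hours 55 minutes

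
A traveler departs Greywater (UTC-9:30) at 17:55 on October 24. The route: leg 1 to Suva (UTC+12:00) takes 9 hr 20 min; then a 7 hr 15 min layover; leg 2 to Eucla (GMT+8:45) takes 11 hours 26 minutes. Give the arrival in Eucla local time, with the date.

Convert departure to UTC: 17:55 + 9:30 = 03:25 UTC on Oct 25.
Add 9 hours and 20 minutes leg 1 → 12:45 UTC.
Add 7 hours and 15 minutes layover in Suva → 20:00 UTC.
Add 11 hours and 26 minutes leg 2 → 07:26 UTC (Oct 26).
Eucla is UTC+8:45, so local arrival = 07:26 + 8:45 = 16:11 on Oct 26.

16:11 on Oct 26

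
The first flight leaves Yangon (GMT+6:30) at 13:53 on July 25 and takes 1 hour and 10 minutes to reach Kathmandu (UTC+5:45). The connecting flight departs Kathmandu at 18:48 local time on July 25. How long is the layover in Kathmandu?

Convert departure to UTC: 13:53 − 6:30 = 07:23 UTC on Jul 25.
Add 1 hour and 10 minutes flight time → 08:33 UTC.
Kathmandu is UTC+5:45, so local arrival = 08:33 + 5:45 = 14:18 on Jul 25.
Layover = 18:48 − 14:18 = 4 hours 30 minutes.

4 hours 30 minutes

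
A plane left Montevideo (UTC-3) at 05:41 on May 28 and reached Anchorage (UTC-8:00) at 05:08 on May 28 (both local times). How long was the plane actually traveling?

4 hours 27 minutes

Departure in UTC: 05:41 + 3:00 = 08:41 on May 28.
Arrival in UTC: 05:08 + 8:00 = 13:08 on May 28.
Elapsed = 13:08 − 08:41 = 4 hours 27 minutes.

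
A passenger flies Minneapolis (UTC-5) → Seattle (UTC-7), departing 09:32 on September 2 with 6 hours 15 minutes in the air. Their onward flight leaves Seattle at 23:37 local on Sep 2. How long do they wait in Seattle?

Convert departure to UTC: 09:32 + 5:00 = 14:32 UTC on Sep 2.
Add 6 hours 15 minutes flight time → 20:47 UTC.
Seattle is UTC−7:00, so local arrival = 20:47 − 7:00 = 13:47 on Sep 2.
Layover = 23:37 − 13:47 = 9 hours 50 minutes.

9 hours 50 minutes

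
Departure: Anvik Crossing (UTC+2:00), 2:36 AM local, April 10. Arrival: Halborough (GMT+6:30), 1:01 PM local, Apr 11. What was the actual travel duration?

29 hours 55 minutes

Departure in UTC: 2:36 AM − 2:00 = 12:36 AM on Apr 10.
Arrival in UTC: 1:01 PM − 6:30 = 6:31 AM on Apr 11.
Elapsed = 6:31 AM − 12:36 AM (+1 day) = 29 hours 55 minutes.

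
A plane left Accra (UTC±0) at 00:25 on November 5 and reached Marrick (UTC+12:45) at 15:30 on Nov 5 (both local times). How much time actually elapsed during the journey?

Departure is already UTC: 00:25 on Nov 5.
Arrival in UTC: 15:30 − 12:45 = 02:45 on Nov 5.
Elapsed = 02:45 − 00:25 = 2 hours 20 minutes.

2 hours 20 minutes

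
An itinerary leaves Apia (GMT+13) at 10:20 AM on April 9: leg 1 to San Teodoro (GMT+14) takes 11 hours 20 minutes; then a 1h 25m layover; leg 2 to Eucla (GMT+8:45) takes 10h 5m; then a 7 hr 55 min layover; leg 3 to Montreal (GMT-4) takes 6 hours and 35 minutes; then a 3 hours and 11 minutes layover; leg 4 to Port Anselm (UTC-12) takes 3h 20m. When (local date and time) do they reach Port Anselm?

5:11 AM on April 10

Convert departure to UTC: 10:20 AM − 13:00 = 9:20 PM UTC on Apr 8.
Add 11 hours 20 minutes leg 1 → 8:40 AM UTC (Apr 9).
Add 1 hour and 25 minutes layover in San Teodoro → 10:05 AM UTC.
Add 10 hours 5 minutes leg 2 → 8:10 PM UTC.
Add 7 hours 55 minutes layover in Eucla → 4:05 AM UTC (Apr 10).
Add 6 hours and 35 minutes leg 3 → 10:40 AM UTC.
Add 3 hours 11 minutes layover in Montreal → 1:51 PM UTC.
Add 3 hours 20 minutes leg 4 → 5:11 PM UTC.
Port Anselm is UTC−12:00, so local arrival = 5:11 PM − 12:00 = 5:11 AM on Apr 10.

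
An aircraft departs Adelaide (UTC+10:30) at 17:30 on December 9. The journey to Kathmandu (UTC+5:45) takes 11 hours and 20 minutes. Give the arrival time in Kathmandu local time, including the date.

00:05 on December 10

Convert departure to UTC: 17:30 − 10:30 = 07:00 UTC on Dec 9.
Add 11 hours 20 minutes travel time → 18:20 UTC.
Kathmandu is UTC+5:45, so local arrival = 18:20 + 5:45 = 00:05 on Dec 10.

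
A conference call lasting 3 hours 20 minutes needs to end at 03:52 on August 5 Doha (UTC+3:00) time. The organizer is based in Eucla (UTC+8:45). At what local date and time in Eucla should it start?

06:17 on August 5

Target end time in UTC: 03:52 − 3:00 = 00:52 on Aug 5.
Subtract 3 hours and 20 minutes → start 21:32 UTC on Aug 4.
Eucla is UTC+8:45: 21:32 + 8:45 = 06:17 on Aug 5.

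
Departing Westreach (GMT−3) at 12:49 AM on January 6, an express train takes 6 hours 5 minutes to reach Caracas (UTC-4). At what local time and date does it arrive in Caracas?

5:54 AM on January 6

Caracas is 1:00 behind Westreach.
After 6 hours and 5 minutes it is 6:54 AM in Westreach.
Shift by the zone difference: 6:54 AM − 1:00 = 5:54 AM on Jan 6 in Caracas.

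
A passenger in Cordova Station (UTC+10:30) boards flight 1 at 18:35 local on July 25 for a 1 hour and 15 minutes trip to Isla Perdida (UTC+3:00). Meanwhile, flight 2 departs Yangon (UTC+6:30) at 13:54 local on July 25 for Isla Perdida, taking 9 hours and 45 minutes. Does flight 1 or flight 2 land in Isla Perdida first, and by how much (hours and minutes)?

Flight 1 in UTC: 18:35 − 10:30 = 08:05 on Jul 25.
+1 hour 15 minutes → arrive 09:20 UTC on Jul 25.
Flight 2 in UTC: 13:54 − 6:30 = 07:24 on Jul 25.
+9 hours and 45 minutes → arrive 17:09 UTC on Jul 25.
Flight 1 lands earlier by 7 hours 49 minutes.

the first, by 7 hours 49 minutes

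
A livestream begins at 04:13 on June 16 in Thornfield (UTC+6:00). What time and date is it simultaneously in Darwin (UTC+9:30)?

07:43 on June 16

In UTC: 04:13 − 6:00 = 22:13 on Jun 15.
Darwin is UTC+9:30: 22:13 + 9:30 = 07:43 on Jun 16.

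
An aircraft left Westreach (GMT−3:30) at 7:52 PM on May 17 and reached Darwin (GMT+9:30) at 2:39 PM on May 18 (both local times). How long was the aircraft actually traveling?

Departure in UTC: 7:52 PM + 3:30 = 11:22 PM on May 17.
Arrival in UTC: 2:39 PM − 9:30 = 5:09 AM on May 18.
Elapsed = 5:09 AM − 11:22 PM (+1 day) = 5 hours 47 minutes.

5 hours 47 minutes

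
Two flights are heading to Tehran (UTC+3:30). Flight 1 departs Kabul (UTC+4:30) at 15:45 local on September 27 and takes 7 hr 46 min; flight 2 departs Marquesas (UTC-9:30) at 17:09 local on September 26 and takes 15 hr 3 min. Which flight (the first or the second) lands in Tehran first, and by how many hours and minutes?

Flight 1 in UTC: 15:45 − 4:30 = 11:15 on Sep 27.
+7 hours 46 minutes → arrive 19:01 UTC on Sep 27.
Flight 2 in UTC: 17:09 + 9:30 = 02:39 on Sep 27.
+15 hours and 3 minutes → arrive 17:42 UTC on Sep 27.
Flight 2 lands earlier by 1 hour 19 minutes.

the second, by 1 hour 19 minutes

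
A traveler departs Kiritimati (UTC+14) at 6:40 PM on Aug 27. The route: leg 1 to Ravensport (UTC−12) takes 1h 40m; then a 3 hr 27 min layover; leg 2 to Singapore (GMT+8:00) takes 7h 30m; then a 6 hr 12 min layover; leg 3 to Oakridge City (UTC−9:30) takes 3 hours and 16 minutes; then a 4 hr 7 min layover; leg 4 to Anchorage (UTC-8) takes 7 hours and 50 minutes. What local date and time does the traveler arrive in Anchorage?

6:42 AM on August 28

Convert departure to UTC: 6:40 PM − 14:00 = 4:40 AM UTC on Aug 27.
Add 1 hour and 40 minutes leg 1 → 6:20 AM UTC.
Add 3 hours and 27 minutes layover in Ravensport → 9:47 AM UTC.
Add 7 hours and 30 minutes leg 2 → 5:17 PM UTC.
Add 6 hours 12 minutes layover in Singapore → 11:29 PM UTC.
Add 3 hours 16 minutes leg 3 → 2:45 AM UTC (Aug 28).
Add 4 hours and 7 minutes layover in Oakridge City → 6:52 AM UTC.
Add 7 hours 50 minutes leg 4 → 2:42 PM UTC.
Anchorage is UTC−8:00, so local arrival = 2:42 PM − 8:00 = 6:42 AM on Aug 28.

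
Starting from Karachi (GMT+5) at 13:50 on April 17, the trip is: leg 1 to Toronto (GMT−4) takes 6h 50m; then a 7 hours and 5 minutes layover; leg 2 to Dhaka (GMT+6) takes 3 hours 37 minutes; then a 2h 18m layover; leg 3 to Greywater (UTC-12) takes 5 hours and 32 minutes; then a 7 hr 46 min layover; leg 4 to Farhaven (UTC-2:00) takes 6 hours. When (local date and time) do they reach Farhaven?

21:58 on Apr 18

Convert departure to UTC: 13:50 − 5:00 = 08:50 UTC on Apr 17.
Add 6 hours and 50 minutes leg 1 → 15:40 UTC.
Add 7 hours and 5 minutes layover in Toronto → 22:45 UTC.
Add 3 hours 37 minutes leg 2 → 02:22 UTC (Apr 18).
Add 2 hours 18 minutes layover in Dhaka → 04:40 UTC.
Add 5 hours 32 minutes leg 3 → 10:12 UTC.
Add 7 hours 46 minutes layover in Greywater → 17:58 UTC.
Add 6 hours leg 4 → 23:58 UTC.
Farhaven is UTC−2:00, so local arrival = 23:58 − 2:00 = 21:58 on Apr 18.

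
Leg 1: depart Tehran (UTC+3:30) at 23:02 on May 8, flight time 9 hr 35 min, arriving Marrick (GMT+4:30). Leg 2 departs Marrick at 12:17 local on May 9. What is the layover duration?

2 hours 40 minutes

Convert departure to UTC: 23:02 − 3:30 = 19:32 UTC on May 8.
Add 9 hours and 35 minutes flight time → 05:07 UTC (May 9).
Marrick is UTC+4:30, so local arrival = 05:07 + 4:30 = 09:37 on May 9.
Layover = 12:17 − 09:37 = 2 hours 40 minutes.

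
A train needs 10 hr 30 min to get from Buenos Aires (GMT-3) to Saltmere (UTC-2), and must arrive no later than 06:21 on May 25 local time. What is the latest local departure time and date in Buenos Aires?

Target arrival in UTC: 06:21 + 2:00 = 08:21 on May 25.
Subtract 10 hours and 30 minutes → departure 21:51 UTC on May 24.
Buenos Aires is UTC−3:00: 21:51 − 3:00 = 18:51 on May 24.

18:51 on May 24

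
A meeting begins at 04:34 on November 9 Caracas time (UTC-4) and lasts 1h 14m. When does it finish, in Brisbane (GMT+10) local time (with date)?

Convert start to UTC: 04:34 + 4:00 = 08:34 UTC on Nov 9.
Add 1 hour and 14 minutes duration → 09:48 UTC.
Brisbane is UTC+10:00, so local end time = 09:48 + 10:00 = 19:48 on Nov 9.

19:48 on Nov 9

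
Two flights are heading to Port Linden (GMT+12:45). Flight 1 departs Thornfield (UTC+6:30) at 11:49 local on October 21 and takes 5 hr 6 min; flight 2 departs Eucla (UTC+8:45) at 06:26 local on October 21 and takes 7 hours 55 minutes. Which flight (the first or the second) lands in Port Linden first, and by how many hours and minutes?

the second, by 4 hours 49 minutes

Flight 1 in UTC: 11:49 − 6:30 = 05:19 on Oct 21.
+5 hours 6 minutes → arrive 10:25 UTC on Oct 21.
Flight 2 in UTC: 06:26 − 8:45 = 21:41 on Oct 20.
+7 hours and 55 minutes → arrive 05:36 UTC on Oct 21.
Flight 2 lands earlier by 4 hours 49 minutes.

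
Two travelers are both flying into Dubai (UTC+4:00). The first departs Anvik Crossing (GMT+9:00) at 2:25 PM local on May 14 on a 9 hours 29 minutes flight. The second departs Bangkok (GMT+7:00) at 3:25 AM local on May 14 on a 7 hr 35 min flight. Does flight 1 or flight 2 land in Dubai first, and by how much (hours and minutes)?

Flight 1 in UTC: 2:25 PM − 9:00 = 5:25 AM on May 14.
+9 hours 29 minutes → arrive 2:54 PM UTC on May 14.
Flight 2 in UTC: 3:25 AM − 7:00 = 8:25 PM on May 13.
+7 hours 35 minutes → arrive 4:00 AM UTC on May 14.
Flight 2 lands earlier by 10 hours 54 minutes.

the second, by 10 hours 54 minutes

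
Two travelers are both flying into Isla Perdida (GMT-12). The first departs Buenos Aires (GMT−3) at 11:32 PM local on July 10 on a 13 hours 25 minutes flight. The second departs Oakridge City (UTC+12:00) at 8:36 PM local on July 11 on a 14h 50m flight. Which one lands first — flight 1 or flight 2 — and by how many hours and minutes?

the first, by 7 hours 29 minutes

Flight 1 in UTC: 11:32 PM + 3:00 = 2:32 AM on Jul 11.
+13 hours and 25 minutes → arrive 3:57 PM UTC on Jul 11.
Flight 2 in UTC: 8:36 PM − 12:00 = 8:36 AM on Jul 11.
+14 hours 50 minutes → arrive 11:26 PM UTC on Jul 11.
Flight 1 lands earlier by 7 hours 29 minutes.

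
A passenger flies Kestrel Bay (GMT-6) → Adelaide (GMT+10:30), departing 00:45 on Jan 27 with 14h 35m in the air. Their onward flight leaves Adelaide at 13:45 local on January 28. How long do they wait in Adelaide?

Convert departure to UTC: 00:45 + 6:00 = 06:45 UTC on Jan 27.
Add 14 hours 35 minutes flight time → 21:20 UTC.
Adelaide is UTC+10:30, so local arrival = 21:20 + 10:30 = 07:50 on Jan 28.
Layover = 13:45 − 07:50 = 5 hours 55 minutes.

5 hours 55 minutes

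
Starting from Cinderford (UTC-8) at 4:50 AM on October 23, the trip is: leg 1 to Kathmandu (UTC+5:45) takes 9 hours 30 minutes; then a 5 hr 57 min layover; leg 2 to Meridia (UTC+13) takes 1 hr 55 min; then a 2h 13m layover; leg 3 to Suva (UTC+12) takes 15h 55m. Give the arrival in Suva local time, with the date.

12:20 PM on October 25

Convert departure to UTC: 4:50 AM + 8:00 = 12:50 PM UTC on Oct 23.
Add 9 hours 30 minutes leg 1 → 10:20 PM UTC.
Add 5 hours and 57 minutes layover in Kathmandu → 4:17 AM UTC (Oct 24).
Add 1 hour 55 minutes leg 2 → 6:12 AM UTC.
Add 2 hours and 13 minutes layover in Meridia → 8:25 AM UTC.
Add 15 hours 55 minutes leg 3 → 12:20 AM UTC (Oct 25).
Suva is UTC+12:00, so local arrival = 12:20 AM + 12:00 = 12:20 PM on Oct 25.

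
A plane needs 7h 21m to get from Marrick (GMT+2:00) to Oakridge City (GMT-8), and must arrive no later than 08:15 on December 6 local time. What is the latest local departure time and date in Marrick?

10:54 on Dec 6

Target arrival in UTC: 08:15 + 8:00 = 16:15 on Dec 6.
Subtract 7 hours and 21 minutes → departure 08:54 UTC on Dec 6.
Marrick is UTC+2:00: 08:54 + 2:00 = 10:54 on Dec 6.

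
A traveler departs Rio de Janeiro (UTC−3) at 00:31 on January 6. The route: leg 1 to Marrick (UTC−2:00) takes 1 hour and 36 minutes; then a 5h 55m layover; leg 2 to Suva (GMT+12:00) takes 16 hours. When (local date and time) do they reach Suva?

Convert departure to UTC: 00:31 + 3:00 = 03:31 UTC on Jan 6.
Add 1 hour 36 minutes leg 1 → 05:07 UTC.
Add 5 hours 55 minutes layover in Marrick → 11:02 UTC.
Add 16 hours leg 2 → 03:02 UTC (Jan 7).
Suva is UTC+12:00, so local arrival = 03:02 + 12:00 = 15:02 on Jan 7.

15:02 on January 7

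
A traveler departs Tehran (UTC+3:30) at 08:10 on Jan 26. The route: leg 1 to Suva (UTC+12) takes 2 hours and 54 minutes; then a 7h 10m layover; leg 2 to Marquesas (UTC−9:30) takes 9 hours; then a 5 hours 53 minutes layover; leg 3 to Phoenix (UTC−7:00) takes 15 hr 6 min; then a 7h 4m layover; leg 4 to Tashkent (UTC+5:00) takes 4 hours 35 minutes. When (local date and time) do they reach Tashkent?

13:22 on January 28

Convert departure to UTC: 08:10 − 3:30 = 04:40 UTC on Jan 26.
Add 2 hours 54 minutes leg 1 → 07:34 UTC.
Add 7 hours 10 minutes layover in Suva → 14:44 UTC.
Add 9 hours leg 2 → 23:44 UTC.
Add 5 hours 53 minutes layover in Marquesas → 05:37 UTC (Jan 27).
Add 15 hours 6 minutes leg 3 → 20:43 UTC.
Add 7 hours and 4 minutes layover in Phoenix → 03:47 UTC (Jan 28).
Add 4 hours and 35 minutes leg 4 → 08:22 UTC.
Tashkent is UTC+5:00, so local arrival = 08:22 + 5:00 = 13:22 on Jan 28.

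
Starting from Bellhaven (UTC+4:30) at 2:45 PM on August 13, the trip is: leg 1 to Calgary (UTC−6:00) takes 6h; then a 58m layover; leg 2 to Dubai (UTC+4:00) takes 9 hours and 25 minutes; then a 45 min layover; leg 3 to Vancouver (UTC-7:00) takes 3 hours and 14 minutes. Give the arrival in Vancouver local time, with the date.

11:37 PM on August 13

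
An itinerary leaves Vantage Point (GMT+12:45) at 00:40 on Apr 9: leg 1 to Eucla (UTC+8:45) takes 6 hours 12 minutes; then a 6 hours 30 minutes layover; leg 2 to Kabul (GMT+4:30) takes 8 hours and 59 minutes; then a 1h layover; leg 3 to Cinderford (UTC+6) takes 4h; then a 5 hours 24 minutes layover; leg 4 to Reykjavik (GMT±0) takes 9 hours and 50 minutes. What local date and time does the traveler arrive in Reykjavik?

05:50 on April 10

Convert departure to UTC: 00:40 − 12:45 = 11:55 UTC on Apr 8.
Add 6 hours and 12 minutes leg 1 → 18:07 UTC.
Add 6 hours and 30 minutes layover in Eucla → 00:37 UTC (Apr 9).
Add 8 hours and 59 minutes leg 2 → 09:36 UTC.
Add 1 hour layover in Kabul → 10:36 UTC.
Add 4 hours leg 3 → 14:36 UTC.
Add 5 hours and 24 minutes layover in Cinderford → 20:00 UTC.
Add 9 hours and 50 minutes leg 4 → 05:50 UTC (Apr 10).
Reykjavik is UTC+0, so local arrival is the same: 05:50 on Apr 10.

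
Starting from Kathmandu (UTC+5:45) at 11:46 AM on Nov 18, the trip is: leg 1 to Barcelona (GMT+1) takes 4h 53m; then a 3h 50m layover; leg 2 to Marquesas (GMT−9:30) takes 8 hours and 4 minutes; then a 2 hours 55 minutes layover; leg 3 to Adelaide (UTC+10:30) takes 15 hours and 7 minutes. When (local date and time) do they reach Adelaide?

Convert departure to UTC: 11:46 AM − 5:45 = 6:01 AM UTC on Nov 18.
Add 4 hours 53 minutes leg 1 → 10:54 AM UTC.
Add 3 hours 50 minutes layover in Barcelona → 2:44 PM UTC.
Add 8 hours and 4 minutes leg 2 → 10:48 PM UTC.
Add 2 hours 55 minutes layover in Marquesas → 1:43 AM UTC (Nov 19).
Add 15 hours and 7 minutes leg 3 → 4:50 PM UTC.
Adelaide is UTC+10:30, so local arrival = 4:50 PM + 10:30 = 3:20 AM on Nov 20.

3:20 AM on Nov 20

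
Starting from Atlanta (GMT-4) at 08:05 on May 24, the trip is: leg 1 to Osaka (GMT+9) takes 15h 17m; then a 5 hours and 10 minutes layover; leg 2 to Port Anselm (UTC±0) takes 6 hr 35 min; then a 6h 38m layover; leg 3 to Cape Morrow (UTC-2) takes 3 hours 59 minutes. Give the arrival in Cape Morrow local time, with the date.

23:44 on May 25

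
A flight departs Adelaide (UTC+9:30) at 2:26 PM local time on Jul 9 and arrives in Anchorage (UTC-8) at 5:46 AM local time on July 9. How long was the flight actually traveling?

Anchorage is 17:30 behind Adelaide.
Clock-face elapsed time (ignoring zones) is −8 hours 40 minutes.
Actual elapsed = −8 hours 40 minutes + 17:30 = 8 hours 50 minutes.

8 hours 50 minutes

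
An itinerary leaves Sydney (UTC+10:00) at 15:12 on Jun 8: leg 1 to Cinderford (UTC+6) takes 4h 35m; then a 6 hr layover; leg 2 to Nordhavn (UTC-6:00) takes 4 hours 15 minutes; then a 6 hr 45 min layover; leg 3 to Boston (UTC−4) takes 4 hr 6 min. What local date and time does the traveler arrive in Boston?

02:53 on June 9

Convert departure to UTC: 15:12 − 10:00 = 05:12 UTC on Jun 8.
Add 4 hours 35 minutes leg 1 → 09:47 UTC.
Add 6 hours layover in Cinderford → 15:47 UTC.
Add 4 hours 15 minutes leg 2 → 20:02 UTC.
Add 6 hours and 45 minutes layover in Nordhavn → 02:47 UTC (Jun 9).
Add 4 hours 6 minutes leg 3 → 06:53 UTC.
Boston is UTC−4:00, so local arrival = 06:53 − 4:00 = 02:53 on Jun 9.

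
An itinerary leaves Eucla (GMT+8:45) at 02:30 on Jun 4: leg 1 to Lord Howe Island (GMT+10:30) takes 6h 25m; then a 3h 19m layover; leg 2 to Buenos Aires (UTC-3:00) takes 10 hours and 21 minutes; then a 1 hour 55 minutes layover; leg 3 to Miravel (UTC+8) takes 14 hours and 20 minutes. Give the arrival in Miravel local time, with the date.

14:05 on Jun 5

Convert departure to UTC: 02:30 − 8:45 = 17:45 UTC on Jun 3.
Add 6 hours and 25 minutes leg 1 → 00:10 UTC (Jun 4).
Add 3 hours and 19 minutes layover in Lord Howe Island → 03:29 UTC.
Add 10 hours and 21 minutes leg 2 → 13:50 UTC.
Add 1 hour and 55 minutes layover in Buenos Aires → 15:45 UTC.
Add 14 hours 20 minutes leg 3 → 06:05 UTC (Jun 5).
Miravel is UTC+8:00, so local arrival = 06:05 + 8:00 = 14:05 on Jun 5.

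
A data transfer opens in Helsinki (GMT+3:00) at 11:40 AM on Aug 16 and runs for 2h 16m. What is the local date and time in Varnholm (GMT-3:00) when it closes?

7:56 AM on August 16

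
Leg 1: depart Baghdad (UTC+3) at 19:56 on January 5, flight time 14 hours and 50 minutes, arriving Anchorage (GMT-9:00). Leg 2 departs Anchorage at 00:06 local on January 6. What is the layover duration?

Convert departure to UTC: 19:56 − 3:00 = 16:56 UTC on Jan 5.
Add 14 hours and 50 minutes flight time → 07:46 UTC (Jan 6).
Anchorage is UTC−9:00, so local arrival = 07:46 − 9:00 = 22:46 on Jan 5.
Layover = 00:06 − 22:46 (+1 day) = 1 hour 20 minutes.

1 hour 20 minutes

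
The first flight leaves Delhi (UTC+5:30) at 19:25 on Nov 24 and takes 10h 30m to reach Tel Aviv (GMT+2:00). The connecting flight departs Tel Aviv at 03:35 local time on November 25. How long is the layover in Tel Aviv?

1 hour 10 minutes

Convert departure to UTC: 19:25 − 5:30 = 13:55 UTC on Nov 24.
Add 10 hours and 30 minutes flight time → 00:25 UTC (Nov 25).
Tel Aviv is UTC+2:00, so local arrival = 00:25 + 2:00 = 02:25 on Nov 25.
Layover = 03:35 − 02:25 = 1 hour 10 minutes.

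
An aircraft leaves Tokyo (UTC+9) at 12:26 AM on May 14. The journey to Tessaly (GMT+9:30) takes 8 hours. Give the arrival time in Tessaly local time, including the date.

8:56 AM on May 14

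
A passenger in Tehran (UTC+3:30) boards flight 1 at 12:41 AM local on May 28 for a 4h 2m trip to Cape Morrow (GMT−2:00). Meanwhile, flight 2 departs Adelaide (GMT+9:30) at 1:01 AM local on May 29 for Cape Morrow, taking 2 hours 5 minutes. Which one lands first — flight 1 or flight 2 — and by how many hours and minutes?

the first, by 16 hours 23 minutes

Flight 1 in UTC: 12:41 AM − 3:30 = 9:11 PM on May 27.
+4 hours 2 minutes → arrive 1:13 AM UTC on May 28.
Flight 2 in UTC: 1:01 AM − 9:30 = 3:31 PM on May 28.
+2 hours 5 minutes → arrive 5:36 PM UTC on May 28.
Flight 1 lands earlier by 16 hours 23 minutes.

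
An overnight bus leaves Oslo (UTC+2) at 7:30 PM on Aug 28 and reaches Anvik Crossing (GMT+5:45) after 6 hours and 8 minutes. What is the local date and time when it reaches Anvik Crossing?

5:23 AM on August 29

Convert departure to UTC: 7:30 PM − 2:00 = 5:30 PM UTC on Aug 28.
Add 6 hours and 8 minutes travel time → 11:38 PM UTC.
Anvik Crossing is UTC+5:45, so local arrival = 11:38 PM + 5:45 = 5:23 AM on Aug 29.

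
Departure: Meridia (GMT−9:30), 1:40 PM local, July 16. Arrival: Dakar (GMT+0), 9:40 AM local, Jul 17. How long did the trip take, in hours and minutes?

Departure in UTC: 1:40 PM + 9:30 = 11:10 PM on Jul 16.
Arrival is already UTC: 9:40 AM on Jul 17.
Elapsed = 9:40 AM − 11:10 PM (+1 day) = 10 hours 30 minutes.

10 hours 30 minutes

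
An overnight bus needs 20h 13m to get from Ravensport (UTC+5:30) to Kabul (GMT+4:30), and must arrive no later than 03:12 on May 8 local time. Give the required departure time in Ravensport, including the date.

07:59 on May 7

Target arrival in UTC: 03:12 − 4:30 = 22:42 on May 7.
Subtract 20 hours 13 minutes → departure 02:29 UTC on May 7.
Ravensport is UTC+5:30: 02:29 + 5:30 = 07:59 on May 7.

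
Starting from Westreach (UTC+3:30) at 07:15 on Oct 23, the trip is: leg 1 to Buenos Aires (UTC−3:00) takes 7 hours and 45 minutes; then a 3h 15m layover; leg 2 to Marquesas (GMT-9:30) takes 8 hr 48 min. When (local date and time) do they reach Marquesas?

14:03 on October 23

Convert departure to UTC: 07:15 − 3:30 = 03:45 UTC on Oct 23.
Add 7 hours 45 minutes leg 1 → 11:30 UTC.
Add 3 hours 15 minutes layover in Buenos Aires → 14:45 UTC.
Add 8 hours and 48 minutes leg 2 → 23:33 UTC.
Marquesas is UTC−9:30, so local arrival = 23:33 − 9:30 = 14:03 on Oct 23.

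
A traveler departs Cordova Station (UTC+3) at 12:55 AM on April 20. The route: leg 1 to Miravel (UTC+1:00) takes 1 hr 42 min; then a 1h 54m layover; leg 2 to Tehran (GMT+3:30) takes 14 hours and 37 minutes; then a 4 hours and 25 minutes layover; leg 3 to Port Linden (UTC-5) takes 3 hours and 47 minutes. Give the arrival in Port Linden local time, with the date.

7:20 PM on April 20

Convert departure to UTC: 12:55 AM − 3:00 = 9:55 PM UTC on Apr 19.
Add 1 hour 42 minutes leg 1 → 11:37 PM UTC.
Add 1 hour 54 minutes layover in Miravel → 1:31 AM UTC (Apr 20).
Add 14 hours 37 minutes leg 2 → 4:08 PM UTC.
Add 4 hours 25 minutes layover in Tehran → 8:33 PM UTC.
Add 3 hours 47 minutes leg 3 → 12:20 AM UTC (Apr 21).
Port Linden is UTC−5:00, so local arrival = 12:20 AM − 5:00 = 7:20 PM on Apr 20.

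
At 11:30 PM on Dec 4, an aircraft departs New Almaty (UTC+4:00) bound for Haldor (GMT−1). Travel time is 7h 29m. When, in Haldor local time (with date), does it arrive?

Convert departure to UTC: 11:30 PM − 4:00 = 7:30 PM UTC on Dec 4.
Add 7 hours 29 minutes travel time → 2:59 AM UTC (Dec 5).
Haldor is UTC−1:00, so local arrival = 2:59 AM − 1:00 = 1:59 AM on Dec 5.

1:59 AM on December 5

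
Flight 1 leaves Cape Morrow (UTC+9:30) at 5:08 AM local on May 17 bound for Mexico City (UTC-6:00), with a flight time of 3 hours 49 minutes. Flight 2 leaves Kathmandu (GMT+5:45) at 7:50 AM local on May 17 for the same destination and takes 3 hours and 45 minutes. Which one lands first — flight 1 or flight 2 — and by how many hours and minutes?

the first, by 6 hours 23 minutes

Flight 1 in UTC: 5:08 AM − 9:30 = 7:38 PM on May 16.
+3 hours and 49 minutes → arrive 11:27 PM UTC on May 16.
Flight 2 in UTC: 7:50 AM − 5:45 = 2:05 AM on May 17.
+3 hours 45 minutes → arrive 5:50 AM UTC on May 17.
Flight 1 lands earlier by 6 hours 23 minutes.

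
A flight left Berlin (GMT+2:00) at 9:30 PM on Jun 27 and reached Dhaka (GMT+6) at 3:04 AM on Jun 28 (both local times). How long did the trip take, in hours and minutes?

1 hour 34 minutes

Departure in UTC: 9:30 PM − 2:00 = 7:30 PM on Jun 27.
Arrival in UTC: 3:04 AM − 6:00 = 9:04 PM on Jun 27.
Elapsed = 9:04 PM − 7:30 PM = 1 hour 34 minutes.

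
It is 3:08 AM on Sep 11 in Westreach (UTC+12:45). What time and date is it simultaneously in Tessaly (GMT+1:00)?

In UTC: 3:08 AM − 12:45 = 2:23 PM on Sep 10.
Tessaly is UTC+1:00: 2:23 PM + 1:00 = 3:23 PM on Sep 10.

3:23 PM on Sep 10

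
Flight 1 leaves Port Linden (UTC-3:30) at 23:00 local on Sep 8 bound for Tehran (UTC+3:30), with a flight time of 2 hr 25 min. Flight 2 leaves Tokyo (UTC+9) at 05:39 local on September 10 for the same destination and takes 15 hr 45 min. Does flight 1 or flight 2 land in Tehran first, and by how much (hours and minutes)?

the first, by 31 hours 29 minutes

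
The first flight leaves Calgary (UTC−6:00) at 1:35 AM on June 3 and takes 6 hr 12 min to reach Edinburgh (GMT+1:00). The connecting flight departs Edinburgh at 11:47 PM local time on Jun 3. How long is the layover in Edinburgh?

Convert departure to UTC: 1:35 AM + 6:00 = 7:35 AM UTC on Jun 3.
Add 6 hours 12 minutes flight time → 1:47 PM UTC.
Edinburgh is UTC+1:00, so local arrival = 1:47 PM + 1:00 = 2:47 PM on Jun 3.
Layover = 11:47 PM − 2:47 PM = 9 hours.

9 hours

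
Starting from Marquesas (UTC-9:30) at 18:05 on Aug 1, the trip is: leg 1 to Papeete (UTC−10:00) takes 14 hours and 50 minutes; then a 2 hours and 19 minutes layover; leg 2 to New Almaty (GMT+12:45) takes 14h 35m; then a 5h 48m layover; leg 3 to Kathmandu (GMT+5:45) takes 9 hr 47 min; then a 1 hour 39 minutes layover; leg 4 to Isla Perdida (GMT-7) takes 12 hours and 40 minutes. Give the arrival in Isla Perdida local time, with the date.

Convert departure to UTC: 18:05 + 9:30 = 03:35 UTC on Aug 2.
Add 14 hours 50 minutes leg 1 → 18:25 UTC.
Add 2 hours and 19 minutes layover in Papeete → 20:44 UTC.
Add 14 hours and 35 minutes leg 2 → 11:19 UTC (Aug 3).
Add 5 hours and 48 minutes layover in New Almaty → 17:07 UTC.
Add 9 hours and 47 minutes leg 3 → 02:54 UTC (Aug 4).
Add 1 hour and 39 minutes layover in Kathmandu → 04:33 UTC.
Add 12 hours and 40 minutes leg 4 → 17:13 UTC.
Isla Perdida is UTC−7:00, so local arrival = 17:13 − 7:00 = 10:13 on Aug 4.

10:13 on August 4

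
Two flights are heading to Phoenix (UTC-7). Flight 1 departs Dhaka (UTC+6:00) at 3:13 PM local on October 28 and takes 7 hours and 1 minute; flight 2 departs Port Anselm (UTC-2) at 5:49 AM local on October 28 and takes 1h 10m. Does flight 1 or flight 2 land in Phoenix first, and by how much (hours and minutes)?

Flight 1 in UTC: 3:13 PM − 6:00 = 9:13 AM on Oct 28.
+7 hours 1 minute → arrive 4:14 PM UTC on Oct 28.
Flight 2 in UTC: 5:49 AM + 2:00 = 7:49 AM on Oct 28.
+1 hour and 10 minutes → arrive 8:59 AM UTC on Oct 28.
Flight 2 lands earlier by 7 hours 15 minutes.

the second, by 7 hours 15 minutes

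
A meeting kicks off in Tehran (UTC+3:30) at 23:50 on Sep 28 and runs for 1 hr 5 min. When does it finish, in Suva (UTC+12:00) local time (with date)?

Convert start to UTC: 23:50 − 3:30 = 20:20 UTC on Sep 28.
Add 1 hour and 5 minutes duration → 21:25 UTC.
Suva is UTC+12:00, so local end time = 21:25 + 12:00 = 09:25 on Sep 29.

09:25 on September 29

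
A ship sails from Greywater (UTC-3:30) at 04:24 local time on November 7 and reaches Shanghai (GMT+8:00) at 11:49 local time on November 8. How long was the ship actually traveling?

19 hours 55 minutes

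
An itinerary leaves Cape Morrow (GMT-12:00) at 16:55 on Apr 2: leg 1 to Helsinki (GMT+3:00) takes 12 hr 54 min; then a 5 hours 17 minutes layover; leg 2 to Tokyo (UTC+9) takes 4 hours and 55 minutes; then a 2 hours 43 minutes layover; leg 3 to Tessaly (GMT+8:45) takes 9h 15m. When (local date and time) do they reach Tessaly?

00:44 on Apr 5

Convert departure to UTC: 16:55 + 12:00 = 04:55 UTC on Apr 3.
Add 12 hours 54 minutes leg 1 → 17:49 UTC.
Add 5 hours and 17 minutes layover in Helsinki → 23:06 UTC.
Add 4 hours and 55 minutes leg 2 → 04:01 UTC (Apr 4).
Add 2 hours 43 minutes layover in Tokyo → 06:44 UTC.
Add 9 hours 15 minutes leg 3 → 15:59 UTC.
Tessaly is UTC+8:45, so local arrival = 15:59 + 8:45 = 00:44 on Apr 5.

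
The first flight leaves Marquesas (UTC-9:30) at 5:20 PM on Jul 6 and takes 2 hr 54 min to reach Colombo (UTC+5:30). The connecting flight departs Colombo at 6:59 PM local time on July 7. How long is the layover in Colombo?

7 hours 45 minutes

Convert departure to UTC: 5:20 PM + 9:30 = 2:50 AM UTC on Jul 7.
Add 2 hours 54 minutes flight time → 5:44 AM UTC.
Colombo is UTC+5:30, so local arrival = 5:44 AM + 5:30 = 11:14 AM on Jul 7.
Layover = 6:59 PM − 11:14 AM = 7 hours 45 minutes.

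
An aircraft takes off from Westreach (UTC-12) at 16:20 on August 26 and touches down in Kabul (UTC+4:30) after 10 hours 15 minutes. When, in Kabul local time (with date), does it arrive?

Kabul is 16:30 ahead of Westreach.
After 10 hours and 15 minutes it is 02:35 (Aug 27) in Westreach.
Shift by the zone difference: 02:35 + 16:30 = 19:05 on Aug 27 in Kabul.

19:05 on Aug 27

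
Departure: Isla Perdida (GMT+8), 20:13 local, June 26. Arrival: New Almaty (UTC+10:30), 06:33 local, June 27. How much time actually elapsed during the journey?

7 hours 50 minutes

New Almaty is 2:30 ahead of Isla Perdida.
Clock-face elapsed time (ignoring zones) is 10 hours 20 minutes.
Actual elapsed = 10 hours 20 minutes − 2:30 = 7 hours 50 minutes.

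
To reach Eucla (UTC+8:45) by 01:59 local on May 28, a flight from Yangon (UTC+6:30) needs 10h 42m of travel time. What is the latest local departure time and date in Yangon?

Target arrival in UTC: 01:59 − 8:45 = 17:14 on May 27.
Subtract 10 hours and 42 minutes → departure 06:32 UTC on May 27.
Yangon is UTC+6:30: 06:32 + 6:30 = 13:02 on May 27.

13:02 on May 27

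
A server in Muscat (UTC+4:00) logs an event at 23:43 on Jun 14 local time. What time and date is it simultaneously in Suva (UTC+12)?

Suva is 8:00 ahead of Muscat.
Shift by the zone difference: 23:43 + 8:00 = 07:43 on Jun 15 in Suva.

07:43 on June 15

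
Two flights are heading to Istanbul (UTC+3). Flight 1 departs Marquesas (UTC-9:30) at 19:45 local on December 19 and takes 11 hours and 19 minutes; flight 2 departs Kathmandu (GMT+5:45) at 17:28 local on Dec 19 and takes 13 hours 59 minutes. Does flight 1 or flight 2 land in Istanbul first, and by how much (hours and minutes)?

the second, by 14 hours 52 minutes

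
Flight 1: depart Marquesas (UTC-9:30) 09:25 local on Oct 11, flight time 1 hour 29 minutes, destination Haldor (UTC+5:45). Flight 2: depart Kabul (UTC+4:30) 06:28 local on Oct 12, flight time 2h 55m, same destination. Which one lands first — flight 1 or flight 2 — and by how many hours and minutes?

Flight 1 in UTC: 09:25 + 9:30 = 18:55 on Oct 11.
+1 hour 29 minutes → arrive 20:24 UTC on Oct 11.
Flight 2 in UTC: 06:28 − 4:30 = 01:58 on Oct 12.
+2 hours 55 minutes → arrive 04:53 UTC on Oct 12.
Flight 1 lands earlier by 8 hours 29 minutes.

the first, by 8 hours 29 minutes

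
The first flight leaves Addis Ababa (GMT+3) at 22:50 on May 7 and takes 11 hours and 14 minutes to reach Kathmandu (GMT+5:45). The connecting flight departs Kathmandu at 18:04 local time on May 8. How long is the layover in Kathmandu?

Convert departure to UTC: 22:50 − 3:00 = 19:50 UTC on May 7.
Add 11 hours and 14 minutes flight time → 07:04 UTC (May 8).
Kathmandu is UTC+5:45, so local arrival = 07:04 + 5:45 = 12:49 on May 8.
Layover = 18:04 − 12:49 = 5 hours 15 minutes.

5 hours 15 minutes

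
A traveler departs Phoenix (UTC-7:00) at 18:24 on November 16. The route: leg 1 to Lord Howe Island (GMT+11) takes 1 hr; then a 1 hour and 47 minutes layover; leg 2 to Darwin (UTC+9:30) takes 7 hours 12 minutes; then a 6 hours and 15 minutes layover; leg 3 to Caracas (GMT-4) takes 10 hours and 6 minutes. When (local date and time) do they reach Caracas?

23:44 on Nov 17

Convert departure to UTC: 18:24 + 7:00 = 01:24 UTC on Nov 17.
Add 1 hour leg 1 → 02:24 UTC.
Add 1 hour and 47 minutes layover in Lord Howe Island → 04:11 UTC.
Add 7 hours 12 minutes leg 2 → 11:23 UTC.
Add 6 hours and 15 minutes layover in Darwin → 17:38 UTC.
Add 10 hours 6 minutes leg 3 → 03:44 UTC (Nov 18).
Caracas is UTC−4:00, so local arrival = 03:44 − 4:00 = 23:44 on Nov 17.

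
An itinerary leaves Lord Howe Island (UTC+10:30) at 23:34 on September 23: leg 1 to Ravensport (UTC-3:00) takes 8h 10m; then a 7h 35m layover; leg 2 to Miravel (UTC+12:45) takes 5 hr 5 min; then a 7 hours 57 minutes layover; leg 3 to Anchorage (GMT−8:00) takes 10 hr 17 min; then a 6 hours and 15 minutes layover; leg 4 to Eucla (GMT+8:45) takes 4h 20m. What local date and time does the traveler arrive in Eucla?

Convert departure to UTC: 23:34 − 10:30 = 13:04 UTC on Sep 23.
Add 8 hours 10 minutes leg 1 → 21:14 UTC.
Add 7 hours and 35 minutes layover in Ravensport → 04:49 UTC (Sep 24).
Add 5 hours 5 minutes leg 2 → 09:54 UTC.
Add 7 hours 57 minutes layover in Miravel → 17:51 UTC.
Add 10 hours and 17 minutes leg 3 → 04:08 UTC (Sep 25).
Add 6 hours 15 minutes layover in Anchorage → 10:23 UTC.
Add 4 hours and 20 minutes leg 4 → 14:43 UTC.
Eucla is UTC+8:45, so local arrival = 14:43 + 8:45 = 23:28 on Sep 25.

23:28 on Sep 25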